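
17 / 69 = 0.25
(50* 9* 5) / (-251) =-2250 / 251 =-8.96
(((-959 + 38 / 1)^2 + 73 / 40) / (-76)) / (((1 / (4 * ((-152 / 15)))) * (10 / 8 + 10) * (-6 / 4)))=-271437704 / 10125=-26808.66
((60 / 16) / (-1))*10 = -37.50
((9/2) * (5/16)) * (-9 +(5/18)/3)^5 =-128734629132005/1632586752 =-78853.16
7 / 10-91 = -903 / 10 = -90.30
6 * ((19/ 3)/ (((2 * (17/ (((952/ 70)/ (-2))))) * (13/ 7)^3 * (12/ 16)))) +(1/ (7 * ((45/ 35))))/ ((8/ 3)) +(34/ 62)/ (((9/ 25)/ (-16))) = -635351579/ 24518520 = -25.91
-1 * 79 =-79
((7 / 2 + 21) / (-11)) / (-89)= 0.03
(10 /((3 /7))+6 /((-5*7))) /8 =304 /105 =2.90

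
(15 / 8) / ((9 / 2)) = 5 / 12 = 0.42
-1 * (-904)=904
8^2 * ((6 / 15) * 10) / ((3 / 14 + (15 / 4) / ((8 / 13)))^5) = 0.03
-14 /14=-1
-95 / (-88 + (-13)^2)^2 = -0.01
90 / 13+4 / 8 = 193 / 26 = 7.42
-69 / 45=-23 / 15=-1.53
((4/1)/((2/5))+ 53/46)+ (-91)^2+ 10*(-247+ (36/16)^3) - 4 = 4365995/736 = 5932.06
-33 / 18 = -11 / 6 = -1.83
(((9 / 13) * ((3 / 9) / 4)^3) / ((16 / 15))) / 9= 5 / 119808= 0.00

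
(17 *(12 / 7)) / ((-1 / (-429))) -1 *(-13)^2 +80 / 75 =1295107 / 105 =12334.35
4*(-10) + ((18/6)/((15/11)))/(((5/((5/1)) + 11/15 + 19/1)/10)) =-12110/311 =-38.94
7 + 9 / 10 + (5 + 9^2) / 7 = 1413 / 70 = 20.19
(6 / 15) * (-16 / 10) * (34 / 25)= -544 / 625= -0.87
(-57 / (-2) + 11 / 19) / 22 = 1105 / 836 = 1.32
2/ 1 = 2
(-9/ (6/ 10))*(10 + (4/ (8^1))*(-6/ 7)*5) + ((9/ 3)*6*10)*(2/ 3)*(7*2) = 10935/ 7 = 1562.14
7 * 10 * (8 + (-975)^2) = 66544310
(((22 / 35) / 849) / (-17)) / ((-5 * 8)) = 11 / 10103100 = 0.00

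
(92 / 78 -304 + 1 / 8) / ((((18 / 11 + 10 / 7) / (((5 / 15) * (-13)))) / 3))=7271957 / 5664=1283.89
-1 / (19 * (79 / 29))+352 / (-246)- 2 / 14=-2058824 / 1292361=-1.59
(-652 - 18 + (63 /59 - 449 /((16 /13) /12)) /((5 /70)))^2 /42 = 53426436616921 /584808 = 91357225.99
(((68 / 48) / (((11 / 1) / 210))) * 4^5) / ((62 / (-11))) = -152320 / 31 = -4913.55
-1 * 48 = -48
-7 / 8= -0.88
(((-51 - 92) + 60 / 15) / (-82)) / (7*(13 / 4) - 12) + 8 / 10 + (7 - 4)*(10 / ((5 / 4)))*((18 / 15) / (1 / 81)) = 20572074 / 8815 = 2333.76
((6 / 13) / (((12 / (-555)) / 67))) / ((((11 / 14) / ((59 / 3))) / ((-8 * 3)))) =859155.52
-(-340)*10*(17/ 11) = 57800/ 11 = 5254.55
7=7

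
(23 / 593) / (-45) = -23 / 26685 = -0.00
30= 30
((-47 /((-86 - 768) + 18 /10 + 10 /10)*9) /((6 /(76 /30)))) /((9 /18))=47 /112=0.42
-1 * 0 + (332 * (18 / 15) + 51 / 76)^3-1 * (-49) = 3487400330445023 / 54872000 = 63555188.99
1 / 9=0.11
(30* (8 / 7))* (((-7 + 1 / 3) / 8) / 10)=-20 / 7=-2.86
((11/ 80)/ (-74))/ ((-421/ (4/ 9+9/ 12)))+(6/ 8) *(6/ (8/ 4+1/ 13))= 194401433/ 89723520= 2.17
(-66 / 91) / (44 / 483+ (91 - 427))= 2277 / 1054586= 0.00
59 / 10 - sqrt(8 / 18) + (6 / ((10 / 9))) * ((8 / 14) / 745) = 5.24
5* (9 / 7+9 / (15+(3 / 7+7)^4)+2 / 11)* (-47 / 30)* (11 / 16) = -9775367803 / 1234402008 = -7.92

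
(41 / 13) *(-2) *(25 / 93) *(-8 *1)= 16400 / 1209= 13.56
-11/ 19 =-0.58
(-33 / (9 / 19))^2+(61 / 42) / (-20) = 12230497 / 2520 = 4853.37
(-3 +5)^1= 2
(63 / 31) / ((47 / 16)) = 1008 / 1457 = 0.69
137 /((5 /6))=822 /5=164.40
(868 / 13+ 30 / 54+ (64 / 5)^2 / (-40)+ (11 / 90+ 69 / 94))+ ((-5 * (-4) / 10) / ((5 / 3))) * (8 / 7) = 314952034 / 4811625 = 65.46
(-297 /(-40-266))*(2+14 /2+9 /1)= 297 /17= 17.47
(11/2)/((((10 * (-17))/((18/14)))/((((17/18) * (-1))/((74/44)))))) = 121/5180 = 0.02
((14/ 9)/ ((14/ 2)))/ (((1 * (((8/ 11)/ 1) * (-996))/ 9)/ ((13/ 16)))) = -143/ 63744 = -0.00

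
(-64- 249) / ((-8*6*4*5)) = 313 / 960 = 0.33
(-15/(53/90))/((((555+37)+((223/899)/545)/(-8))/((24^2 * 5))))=-15239560320000/122982612821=-123.92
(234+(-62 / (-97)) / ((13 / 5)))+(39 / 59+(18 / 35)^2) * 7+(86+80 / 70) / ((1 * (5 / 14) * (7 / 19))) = 11757033451 / 13019825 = 903.01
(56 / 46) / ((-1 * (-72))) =7 / 414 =0.02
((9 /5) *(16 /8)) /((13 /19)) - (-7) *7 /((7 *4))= 1823 /260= 7.01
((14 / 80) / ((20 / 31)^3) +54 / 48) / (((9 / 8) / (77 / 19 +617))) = 1765457 / 1800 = 980.81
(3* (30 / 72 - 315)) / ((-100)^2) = -151 / 1600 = -0.09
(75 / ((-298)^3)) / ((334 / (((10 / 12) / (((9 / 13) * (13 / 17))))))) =-2125 / 159099115104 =-0.00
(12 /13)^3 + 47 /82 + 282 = 51048383 /180154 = 283.36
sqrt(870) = 29.50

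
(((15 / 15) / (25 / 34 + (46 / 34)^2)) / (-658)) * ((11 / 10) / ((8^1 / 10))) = -3179 / 3903256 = -0.00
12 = 12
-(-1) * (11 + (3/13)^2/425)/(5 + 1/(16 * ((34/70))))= 2.14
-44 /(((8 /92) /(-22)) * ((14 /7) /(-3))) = -16698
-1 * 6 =-6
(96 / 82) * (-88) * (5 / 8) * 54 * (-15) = 2138400 / 41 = 52156.10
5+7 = 12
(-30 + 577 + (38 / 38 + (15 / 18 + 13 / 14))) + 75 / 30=23195 / 42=552.26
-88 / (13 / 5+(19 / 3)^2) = -1980 / 961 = -2.06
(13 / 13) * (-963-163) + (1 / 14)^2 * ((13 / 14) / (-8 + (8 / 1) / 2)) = -12358989 / 10976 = -1126.00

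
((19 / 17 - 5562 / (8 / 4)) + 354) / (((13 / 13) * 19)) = -41240 / 323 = -127.68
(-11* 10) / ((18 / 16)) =-880 / 9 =-97.78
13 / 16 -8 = -115 / 16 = -7.19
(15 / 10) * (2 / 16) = 3 / 16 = 0.19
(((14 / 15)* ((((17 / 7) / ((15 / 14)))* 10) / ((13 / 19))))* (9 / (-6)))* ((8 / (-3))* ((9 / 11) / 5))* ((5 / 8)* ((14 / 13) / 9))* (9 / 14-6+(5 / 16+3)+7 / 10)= -2.04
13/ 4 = 3.25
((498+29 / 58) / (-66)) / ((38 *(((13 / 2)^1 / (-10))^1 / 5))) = 24925 / 16302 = 1.53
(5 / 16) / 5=1 / 16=0.06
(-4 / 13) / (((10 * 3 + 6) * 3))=-1 / 351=-0.00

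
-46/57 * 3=-46/19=-2.42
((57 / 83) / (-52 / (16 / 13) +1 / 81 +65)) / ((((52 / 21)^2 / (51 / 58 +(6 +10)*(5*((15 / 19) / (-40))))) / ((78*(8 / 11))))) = -495736038 / 2538482375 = -0.20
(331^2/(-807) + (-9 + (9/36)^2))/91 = -266911/167856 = -1.59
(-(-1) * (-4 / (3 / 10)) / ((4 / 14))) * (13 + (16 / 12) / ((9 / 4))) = -51380 / 81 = -634.32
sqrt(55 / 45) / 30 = sqrt(11) / 90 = 0.04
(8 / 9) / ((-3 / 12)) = -32 / 9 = -3.56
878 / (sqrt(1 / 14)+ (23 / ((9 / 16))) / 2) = 20355552 / 473903 - 71118 *sqrt(14) / 473903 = 42.39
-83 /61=-1.36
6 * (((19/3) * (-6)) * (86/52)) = -4902/13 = -377.08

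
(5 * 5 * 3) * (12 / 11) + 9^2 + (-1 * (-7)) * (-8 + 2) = 1329 / 11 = 120.82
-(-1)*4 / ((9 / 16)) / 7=1.02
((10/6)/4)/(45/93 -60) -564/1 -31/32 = -20013701/35424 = -564.98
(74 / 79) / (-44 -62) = -0.01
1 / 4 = 0.25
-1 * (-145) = 145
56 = 56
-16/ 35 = -0.46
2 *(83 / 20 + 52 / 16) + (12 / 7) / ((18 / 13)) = 1684 / 105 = 16.04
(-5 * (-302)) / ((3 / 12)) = 6040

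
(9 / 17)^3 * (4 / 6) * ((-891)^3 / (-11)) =31251919446 / 4913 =6361066.45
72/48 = 3/2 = 1.50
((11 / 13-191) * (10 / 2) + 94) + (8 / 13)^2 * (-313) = -164826 / 169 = -975.30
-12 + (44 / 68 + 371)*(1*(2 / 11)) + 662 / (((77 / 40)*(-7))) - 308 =-251196 / 833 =-301.56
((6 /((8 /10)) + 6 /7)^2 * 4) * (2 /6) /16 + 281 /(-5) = -197489 /3920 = -50.38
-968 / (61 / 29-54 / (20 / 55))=56144 / 8491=6.61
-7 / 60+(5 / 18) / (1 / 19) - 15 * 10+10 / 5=-142.84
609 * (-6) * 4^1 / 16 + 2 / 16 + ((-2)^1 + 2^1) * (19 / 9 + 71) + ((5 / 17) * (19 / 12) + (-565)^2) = 129871333 / 408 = 318312.09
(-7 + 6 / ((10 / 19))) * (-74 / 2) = -814 / 5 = -162.80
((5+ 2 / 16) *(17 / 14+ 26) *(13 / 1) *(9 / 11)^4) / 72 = 148040217 / 13118336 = 11.28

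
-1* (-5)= 5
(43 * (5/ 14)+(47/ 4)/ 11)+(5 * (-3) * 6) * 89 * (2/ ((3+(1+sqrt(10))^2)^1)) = -5690753/ 4004+2670 * sqrt(10)/ 13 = -771.78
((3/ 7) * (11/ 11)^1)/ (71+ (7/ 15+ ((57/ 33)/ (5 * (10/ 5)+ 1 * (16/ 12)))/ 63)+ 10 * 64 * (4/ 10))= 0.00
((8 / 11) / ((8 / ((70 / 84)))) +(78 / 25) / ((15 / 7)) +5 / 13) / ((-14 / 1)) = -205531 / 1501500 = -0.14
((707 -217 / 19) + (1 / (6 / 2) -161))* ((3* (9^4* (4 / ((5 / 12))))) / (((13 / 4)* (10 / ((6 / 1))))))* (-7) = -161316199296 / 1235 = -130620404.29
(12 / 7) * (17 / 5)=204 / 35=5.83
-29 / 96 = -0.30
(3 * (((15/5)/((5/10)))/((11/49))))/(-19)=-882/209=-4.22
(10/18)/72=5/648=0.01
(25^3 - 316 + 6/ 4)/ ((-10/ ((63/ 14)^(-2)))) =-10207/ 135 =-75.61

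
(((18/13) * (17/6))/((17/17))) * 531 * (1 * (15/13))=406215/169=2403.64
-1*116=-116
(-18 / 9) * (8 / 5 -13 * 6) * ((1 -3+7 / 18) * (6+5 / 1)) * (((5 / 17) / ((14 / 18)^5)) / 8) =-399755169 / 1142876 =-349.78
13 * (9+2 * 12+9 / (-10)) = 417.30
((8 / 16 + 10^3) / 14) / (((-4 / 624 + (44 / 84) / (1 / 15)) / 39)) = 3043521 / 8573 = 355.01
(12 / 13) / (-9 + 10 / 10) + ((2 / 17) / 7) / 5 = -0.11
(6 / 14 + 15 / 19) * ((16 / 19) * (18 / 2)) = 23328 / 2527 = 9.23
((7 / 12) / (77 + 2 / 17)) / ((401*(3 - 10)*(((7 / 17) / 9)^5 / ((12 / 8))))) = -475099770627 / 23561666072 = -20.16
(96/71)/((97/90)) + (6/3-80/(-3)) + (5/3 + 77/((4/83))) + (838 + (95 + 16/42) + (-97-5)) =474515175/192836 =2460.72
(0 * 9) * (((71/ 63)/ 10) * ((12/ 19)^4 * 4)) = 0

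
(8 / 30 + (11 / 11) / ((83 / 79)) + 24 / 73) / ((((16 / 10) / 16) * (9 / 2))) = 562484 / 163593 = 3.44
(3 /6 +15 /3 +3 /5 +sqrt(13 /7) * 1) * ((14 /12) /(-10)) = -0.87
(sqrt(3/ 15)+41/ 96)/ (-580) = -sqrt(5)/ 2900 -41/ 55680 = -0.00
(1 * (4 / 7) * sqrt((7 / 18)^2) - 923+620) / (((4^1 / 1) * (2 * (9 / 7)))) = -19075 / 648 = -29.44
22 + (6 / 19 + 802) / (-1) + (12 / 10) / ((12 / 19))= -147899 / 190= -778.42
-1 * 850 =-850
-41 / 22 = -1.86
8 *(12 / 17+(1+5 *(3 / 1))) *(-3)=-6816 / 17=-400.94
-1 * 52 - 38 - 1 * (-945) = 855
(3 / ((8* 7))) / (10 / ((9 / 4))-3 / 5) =135 / 9688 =0.01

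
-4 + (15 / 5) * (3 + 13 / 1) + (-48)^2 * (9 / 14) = 10676 / 7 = 1525.14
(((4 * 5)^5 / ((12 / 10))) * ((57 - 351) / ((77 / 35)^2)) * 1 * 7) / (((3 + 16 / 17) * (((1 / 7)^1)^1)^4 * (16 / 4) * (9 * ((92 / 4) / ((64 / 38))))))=-44800739200000000 / 31884831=-1405080026.93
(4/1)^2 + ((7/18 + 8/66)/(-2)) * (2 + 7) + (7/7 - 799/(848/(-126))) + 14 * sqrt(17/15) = 14 * sqrt(255)/15 + 622289/4664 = 148.33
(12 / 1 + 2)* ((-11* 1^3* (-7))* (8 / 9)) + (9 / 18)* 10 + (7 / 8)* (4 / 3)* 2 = 8690 / 9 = 965.56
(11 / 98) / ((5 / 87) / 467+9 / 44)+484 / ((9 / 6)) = 17383964246 / 53784507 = 323.22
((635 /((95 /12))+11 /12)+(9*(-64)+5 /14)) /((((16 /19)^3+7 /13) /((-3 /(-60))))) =-3703936171 /170118480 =-21.77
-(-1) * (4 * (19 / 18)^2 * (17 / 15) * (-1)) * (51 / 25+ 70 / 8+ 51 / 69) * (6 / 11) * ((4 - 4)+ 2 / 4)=-54244943 / 3415500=-15.88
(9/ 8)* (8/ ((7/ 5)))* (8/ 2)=180/ 7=25.71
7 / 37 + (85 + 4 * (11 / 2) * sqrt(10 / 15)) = 22 * sqrt(6) / 3 + 3152 / 37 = 103.15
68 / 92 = 17 / 23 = 0.74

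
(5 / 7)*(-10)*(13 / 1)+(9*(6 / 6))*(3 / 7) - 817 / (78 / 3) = -3131 / 26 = -120.42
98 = 98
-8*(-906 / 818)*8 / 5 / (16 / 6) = 10872 / 2045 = 5.32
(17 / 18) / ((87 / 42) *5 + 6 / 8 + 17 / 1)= 238 / 7083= 0.03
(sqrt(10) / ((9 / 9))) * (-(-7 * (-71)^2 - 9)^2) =-1245807616 * sqrt(10) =-3939589592.94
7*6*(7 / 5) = 294 / 5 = 58.80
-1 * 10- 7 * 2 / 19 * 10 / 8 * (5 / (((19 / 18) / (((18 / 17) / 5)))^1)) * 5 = -89720 / 6137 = -14.62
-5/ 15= -1/ 3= -0.33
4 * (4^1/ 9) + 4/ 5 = 116/ 45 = 2.58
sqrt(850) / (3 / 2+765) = 10 * sqrt(34) / 1533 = 0.04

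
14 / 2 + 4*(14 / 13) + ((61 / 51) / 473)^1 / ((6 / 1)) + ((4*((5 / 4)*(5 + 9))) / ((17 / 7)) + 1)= 77393053 / 1881594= 41.13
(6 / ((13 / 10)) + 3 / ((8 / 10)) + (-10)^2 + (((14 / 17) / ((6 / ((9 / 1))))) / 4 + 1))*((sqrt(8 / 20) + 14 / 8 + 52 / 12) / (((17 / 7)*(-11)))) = -6192809 / 247962 - 169666*sqrt(10) / 206635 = -27.57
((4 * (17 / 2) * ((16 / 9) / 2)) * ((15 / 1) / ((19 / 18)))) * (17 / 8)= 17340 / 19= 912.63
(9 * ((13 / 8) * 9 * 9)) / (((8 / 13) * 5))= 385.00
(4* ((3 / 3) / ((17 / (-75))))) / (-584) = 75 / 2482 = 0.03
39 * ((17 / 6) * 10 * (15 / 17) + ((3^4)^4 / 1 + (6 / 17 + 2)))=28539994158 / 17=1678823185.76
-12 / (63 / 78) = -104 / 7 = -14.86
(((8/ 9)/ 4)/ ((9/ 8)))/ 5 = 16/ 405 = 0.04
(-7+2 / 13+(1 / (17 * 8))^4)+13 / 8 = -23220174323 / 4447326208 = -5.22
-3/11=-0.27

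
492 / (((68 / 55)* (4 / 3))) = 20295 / 68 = 298.46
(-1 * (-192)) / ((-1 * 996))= -16 / 83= -0.19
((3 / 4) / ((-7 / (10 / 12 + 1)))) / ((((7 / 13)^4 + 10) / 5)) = -1570855 / 16128616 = -0.10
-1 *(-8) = 8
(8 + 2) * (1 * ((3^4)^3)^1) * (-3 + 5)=10628820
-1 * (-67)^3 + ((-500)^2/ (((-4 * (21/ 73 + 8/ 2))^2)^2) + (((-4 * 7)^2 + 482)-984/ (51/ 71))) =784918936087373705/ 2610635589392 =300662.01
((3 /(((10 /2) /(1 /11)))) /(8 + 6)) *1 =3 /770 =0.00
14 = 14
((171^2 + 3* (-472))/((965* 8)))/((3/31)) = 57505/1544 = 37.24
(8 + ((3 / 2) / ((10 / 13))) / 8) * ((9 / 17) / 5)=11871 / 13600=0.87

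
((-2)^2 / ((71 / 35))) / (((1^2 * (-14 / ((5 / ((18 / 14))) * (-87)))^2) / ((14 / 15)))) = 2060450 / 1917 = 1074.83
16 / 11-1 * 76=-820 / 11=-74.55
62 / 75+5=437 / 75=5.83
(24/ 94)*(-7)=-84/ 47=-1.79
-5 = -5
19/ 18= 1.06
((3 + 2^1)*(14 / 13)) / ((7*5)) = 2 / 13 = 0.15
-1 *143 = -143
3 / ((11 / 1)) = 0.27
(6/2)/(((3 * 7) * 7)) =1/49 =0.02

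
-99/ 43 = -2.30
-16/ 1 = -16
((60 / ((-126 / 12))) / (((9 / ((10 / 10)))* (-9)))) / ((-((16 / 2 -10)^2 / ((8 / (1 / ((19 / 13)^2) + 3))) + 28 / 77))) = -15884 / 472311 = -0.03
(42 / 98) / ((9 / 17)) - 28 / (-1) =605 / 21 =28.81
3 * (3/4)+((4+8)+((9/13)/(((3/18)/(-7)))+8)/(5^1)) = 2609/260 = 10.03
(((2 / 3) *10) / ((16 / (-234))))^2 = 38025 / 4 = 9506.25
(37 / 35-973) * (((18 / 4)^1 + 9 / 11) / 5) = -1033.79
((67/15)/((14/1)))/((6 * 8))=67/10080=0.01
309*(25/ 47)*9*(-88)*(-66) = 403801200/ 47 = 8591514.89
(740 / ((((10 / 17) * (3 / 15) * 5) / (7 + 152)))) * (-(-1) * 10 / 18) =333370 / 3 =111123.33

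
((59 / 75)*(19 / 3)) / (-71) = -1121 / 15975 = -0.07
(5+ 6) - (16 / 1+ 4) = -9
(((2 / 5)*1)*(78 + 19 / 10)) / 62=0.52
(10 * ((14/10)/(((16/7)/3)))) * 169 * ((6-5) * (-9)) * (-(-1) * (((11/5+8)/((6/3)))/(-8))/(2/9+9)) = 102626433/53120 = 1931.97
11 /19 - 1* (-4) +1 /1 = 106 /19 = 5.58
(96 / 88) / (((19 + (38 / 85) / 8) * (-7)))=-4080 / 498883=-0.01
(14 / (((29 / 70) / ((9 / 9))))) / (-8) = -245 / 58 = -4.22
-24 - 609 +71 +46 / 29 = -16252 / 29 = -560.41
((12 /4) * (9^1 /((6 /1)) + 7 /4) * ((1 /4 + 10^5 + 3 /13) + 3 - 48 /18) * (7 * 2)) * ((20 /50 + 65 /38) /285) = 43789556489 /433200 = 101083.93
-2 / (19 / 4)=-8 / 19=-0.42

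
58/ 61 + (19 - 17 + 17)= 1217/ 61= 19.95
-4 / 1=-4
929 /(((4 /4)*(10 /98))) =45521 /5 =9104.20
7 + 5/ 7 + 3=75/ 7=10.71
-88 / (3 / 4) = -352 / 3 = -117.33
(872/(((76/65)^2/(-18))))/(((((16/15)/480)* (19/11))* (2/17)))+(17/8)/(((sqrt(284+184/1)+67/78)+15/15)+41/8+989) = -16831731470109657784176/662017929235603 - 1241136* sqrt(13)/96518141017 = -25424887.65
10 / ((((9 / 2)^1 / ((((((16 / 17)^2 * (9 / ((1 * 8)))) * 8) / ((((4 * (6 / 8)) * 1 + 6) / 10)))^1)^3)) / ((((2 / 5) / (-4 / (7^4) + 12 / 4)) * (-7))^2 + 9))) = 171673348870032588800 / 11258496180935721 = 15248.34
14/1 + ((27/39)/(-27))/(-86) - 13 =3355/3354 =1.00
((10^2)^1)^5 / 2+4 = 5000000004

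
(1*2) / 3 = 2 / 3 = 0.67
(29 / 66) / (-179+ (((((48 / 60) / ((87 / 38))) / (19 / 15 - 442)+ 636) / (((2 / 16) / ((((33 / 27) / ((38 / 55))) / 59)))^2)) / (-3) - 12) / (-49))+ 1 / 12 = 496947465969006989 / 6144877389731835876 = 0.08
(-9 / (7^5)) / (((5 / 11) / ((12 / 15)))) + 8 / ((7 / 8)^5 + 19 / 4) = 22015612604 / 14492255925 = 1.52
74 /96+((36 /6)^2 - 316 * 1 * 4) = -58907 /48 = -1227.23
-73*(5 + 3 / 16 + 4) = -10731 / 16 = -670.69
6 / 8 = 3 / 4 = 0.75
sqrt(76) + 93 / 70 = 93 / 70 + 2 * sqrt(19) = 10.05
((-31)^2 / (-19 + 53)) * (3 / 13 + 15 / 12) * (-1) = -73997 / 1768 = -41.85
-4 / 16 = -1 / 4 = -0.25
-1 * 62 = -62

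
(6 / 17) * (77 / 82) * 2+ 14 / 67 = 40712 / 46699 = 0.87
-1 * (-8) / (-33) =-0.24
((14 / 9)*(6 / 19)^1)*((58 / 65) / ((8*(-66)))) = -203 / 244530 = -0.00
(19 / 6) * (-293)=-927.83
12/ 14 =6/ 7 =0.86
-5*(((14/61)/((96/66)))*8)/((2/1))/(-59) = 385/7198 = 0.05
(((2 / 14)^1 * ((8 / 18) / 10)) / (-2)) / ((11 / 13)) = -13 / 3465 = -0.00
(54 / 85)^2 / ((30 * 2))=243 / 36125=0.01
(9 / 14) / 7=0.09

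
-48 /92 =-12 /23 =-0.52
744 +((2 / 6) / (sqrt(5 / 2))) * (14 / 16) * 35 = 49 * sqrt(10) / 24 +744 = 750.46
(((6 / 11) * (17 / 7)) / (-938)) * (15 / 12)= -255 / 144452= -0.00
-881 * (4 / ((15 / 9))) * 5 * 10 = -105720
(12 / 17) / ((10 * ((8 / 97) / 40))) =582 / 17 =34.24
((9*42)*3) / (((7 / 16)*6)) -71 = 361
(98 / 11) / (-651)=-14 / 1023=-0.01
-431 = -431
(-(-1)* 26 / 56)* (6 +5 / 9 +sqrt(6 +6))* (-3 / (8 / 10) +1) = -8437 / 1008 - 143* sqrt(3) / 56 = -12.79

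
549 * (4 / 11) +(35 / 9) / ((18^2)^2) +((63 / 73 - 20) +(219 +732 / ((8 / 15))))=1344347825857 / 758661552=1772.00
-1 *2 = -2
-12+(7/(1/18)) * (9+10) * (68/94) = 80832/47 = 1719.83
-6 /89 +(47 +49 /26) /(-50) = -120919 /115700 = -1.05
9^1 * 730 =6570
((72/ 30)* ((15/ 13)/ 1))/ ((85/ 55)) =396/ 221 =1.79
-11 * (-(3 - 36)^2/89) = 11979/89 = 134.60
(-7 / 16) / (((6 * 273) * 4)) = -1 / 14976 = -0.00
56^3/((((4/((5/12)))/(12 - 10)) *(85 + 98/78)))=356720/841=424.16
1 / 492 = 0.00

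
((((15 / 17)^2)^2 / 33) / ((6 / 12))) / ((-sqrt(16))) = -16875 / 1837462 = -0.01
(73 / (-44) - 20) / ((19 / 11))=-953 / 76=-12.54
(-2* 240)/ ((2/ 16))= -3840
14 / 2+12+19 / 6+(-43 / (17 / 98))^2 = 106585213 / 1734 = 61467.83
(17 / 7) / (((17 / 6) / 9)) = 54 / 7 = 7.71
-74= -74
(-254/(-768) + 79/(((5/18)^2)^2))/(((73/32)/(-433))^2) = 4776666718944632/9991875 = 478055091.66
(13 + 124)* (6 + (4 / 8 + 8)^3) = 679657 / 8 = 84957.12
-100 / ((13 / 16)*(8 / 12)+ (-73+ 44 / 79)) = 7584 / 5453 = 1.39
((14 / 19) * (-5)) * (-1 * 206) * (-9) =-129780 / 19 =-6830.53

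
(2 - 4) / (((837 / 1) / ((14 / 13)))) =-28 / 10881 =-0.00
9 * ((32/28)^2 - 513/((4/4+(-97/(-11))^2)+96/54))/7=-195849081/30083158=-6.51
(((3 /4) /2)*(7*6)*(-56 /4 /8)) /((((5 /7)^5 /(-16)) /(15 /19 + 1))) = 252004158 /59375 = 4244.28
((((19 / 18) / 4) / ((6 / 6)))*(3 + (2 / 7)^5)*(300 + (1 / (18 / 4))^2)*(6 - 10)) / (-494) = 481244 / 250047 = 1.92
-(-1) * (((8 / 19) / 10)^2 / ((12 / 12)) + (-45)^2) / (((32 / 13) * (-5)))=-237583333 / 1444000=-164.53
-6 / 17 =-0.35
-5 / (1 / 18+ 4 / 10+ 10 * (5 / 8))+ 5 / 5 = 307 / 1207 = 0.25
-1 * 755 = -755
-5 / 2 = -2.50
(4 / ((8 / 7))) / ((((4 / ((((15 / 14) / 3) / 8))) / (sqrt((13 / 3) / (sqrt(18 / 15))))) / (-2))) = -5 * sqrt(13) * 15^(1 / 4) * 2^(3 / 4) / 384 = -0.16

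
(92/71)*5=460/71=6.48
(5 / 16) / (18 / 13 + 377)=65 / 78704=0.00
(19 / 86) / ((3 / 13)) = 247 / 258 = 0.96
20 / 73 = 0.27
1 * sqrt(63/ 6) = sqrt(42)/ 2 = 3.24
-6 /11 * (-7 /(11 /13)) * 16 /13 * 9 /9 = 672 /121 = 5.55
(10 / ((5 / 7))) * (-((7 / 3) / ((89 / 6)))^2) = -2744 / 7921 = -0.35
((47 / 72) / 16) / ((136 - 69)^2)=47 / 5171328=0.00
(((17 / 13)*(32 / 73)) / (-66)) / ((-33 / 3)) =272 / 344487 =0.00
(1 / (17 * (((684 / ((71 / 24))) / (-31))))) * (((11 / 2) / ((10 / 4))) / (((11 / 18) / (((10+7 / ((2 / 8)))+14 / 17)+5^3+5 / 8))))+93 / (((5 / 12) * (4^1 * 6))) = 16273977 / 3514240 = 4.63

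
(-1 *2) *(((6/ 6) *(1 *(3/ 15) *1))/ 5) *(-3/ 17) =6/ 425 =0.01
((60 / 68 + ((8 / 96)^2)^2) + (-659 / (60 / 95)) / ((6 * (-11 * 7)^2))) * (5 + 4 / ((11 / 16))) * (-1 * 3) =-1782954137 / 64399104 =-27.69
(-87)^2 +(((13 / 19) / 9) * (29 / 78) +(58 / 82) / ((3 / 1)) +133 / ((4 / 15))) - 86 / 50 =16965836249 / 2103300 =8066.29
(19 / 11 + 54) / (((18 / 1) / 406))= 124439 / 99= 1256.96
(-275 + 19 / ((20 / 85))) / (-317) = 777 / 1268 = 0.61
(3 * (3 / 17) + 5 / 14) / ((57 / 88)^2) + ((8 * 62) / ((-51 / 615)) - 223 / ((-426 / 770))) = -153065343773 / 27450801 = -5575.99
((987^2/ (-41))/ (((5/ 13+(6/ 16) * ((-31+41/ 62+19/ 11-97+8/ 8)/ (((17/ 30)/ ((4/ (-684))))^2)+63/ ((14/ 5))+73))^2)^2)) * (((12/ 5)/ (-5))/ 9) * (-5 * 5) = -6438030284374785467509838791847076108536905728/ 348675008079568955132127587284498377709164850409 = -0.02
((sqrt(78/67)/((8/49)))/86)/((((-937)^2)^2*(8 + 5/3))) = 147*sqrt(5226)/1030432629166825424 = 0.00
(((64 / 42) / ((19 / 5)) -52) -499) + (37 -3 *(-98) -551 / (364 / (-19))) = -3959507 / 20748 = -190.84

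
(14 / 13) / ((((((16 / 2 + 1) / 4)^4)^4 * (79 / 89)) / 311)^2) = 197855692345855385422039875584 / 278585069391792415417745270160635373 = 0.00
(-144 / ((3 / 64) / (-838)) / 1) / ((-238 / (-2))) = 2574336 / 119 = 21633.08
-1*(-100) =100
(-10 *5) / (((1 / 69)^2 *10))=-23805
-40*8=-320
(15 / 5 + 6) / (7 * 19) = 0.07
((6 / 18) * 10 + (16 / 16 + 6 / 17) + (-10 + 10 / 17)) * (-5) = 1205 / 51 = 23.63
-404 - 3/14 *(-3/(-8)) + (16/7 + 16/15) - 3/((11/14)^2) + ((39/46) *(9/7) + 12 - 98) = -2293291249/4675440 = -490.50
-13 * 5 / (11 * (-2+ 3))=-65 / 11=-5.91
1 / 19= 0.05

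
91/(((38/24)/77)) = 4425.47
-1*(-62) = 62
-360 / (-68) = 90 / 17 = 5.29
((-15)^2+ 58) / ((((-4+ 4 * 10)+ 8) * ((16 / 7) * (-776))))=-1981 / 546304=-0.00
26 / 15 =1.73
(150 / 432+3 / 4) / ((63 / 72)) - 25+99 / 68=-95491 / 4284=-22.29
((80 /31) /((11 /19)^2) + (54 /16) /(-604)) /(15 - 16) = -139446883 /18124832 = -7.69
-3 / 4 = -0.75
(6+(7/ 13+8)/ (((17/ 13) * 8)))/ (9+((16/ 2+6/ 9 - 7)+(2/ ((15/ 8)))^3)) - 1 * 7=-35042767/ 5453056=-6.43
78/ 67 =1.16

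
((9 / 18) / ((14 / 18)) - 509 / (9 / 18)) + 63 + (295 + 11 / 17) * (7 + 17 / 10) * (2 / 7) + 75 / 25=-257591 / 1190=-216.46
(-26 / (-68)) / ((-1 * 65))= -1 / 170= -0.01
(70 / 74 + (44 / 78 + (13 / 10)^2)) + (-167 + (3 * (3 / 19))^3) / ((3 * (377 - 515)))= 246071542057 / 68293005300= 3.60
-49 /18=-2.72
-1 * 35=-35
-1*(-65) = 65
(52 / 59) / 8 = 13 / 118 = 0.11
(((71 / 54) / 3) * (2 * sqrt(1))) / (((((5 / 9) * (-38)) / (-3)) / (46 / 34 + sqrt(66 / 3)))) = 1633 / 9690 + 71 * sqrt(22) / 570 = 0.75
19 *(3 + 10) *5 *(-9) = -11115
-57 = -57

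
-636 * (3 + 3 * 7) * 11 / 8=-20988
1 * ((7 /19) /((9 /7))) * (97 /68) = 4753 /11628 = 0.41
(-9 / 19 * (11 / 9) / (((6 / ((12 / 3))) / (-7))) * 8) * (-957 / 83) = -393008 / 1577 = -249.21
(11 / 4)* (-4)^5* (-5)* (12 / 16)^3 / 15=396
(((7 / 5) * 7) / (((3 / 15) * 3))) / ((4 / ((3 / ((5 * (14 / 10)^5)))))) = 625 / 1372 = 0.46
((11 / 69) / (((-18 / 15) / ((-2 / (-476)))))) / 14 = -0.00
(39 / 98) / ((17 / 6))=117 / 833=0.14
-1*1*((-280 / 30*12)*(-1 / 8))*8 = -112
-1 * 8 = -8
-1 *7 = -7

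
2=2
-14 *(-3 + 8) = -70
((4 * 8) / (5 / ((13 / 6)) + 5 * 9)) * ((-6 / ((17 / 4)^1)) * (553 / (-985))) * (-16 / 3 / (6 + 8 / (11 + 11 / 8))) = -69408768 / 161338075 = -0.43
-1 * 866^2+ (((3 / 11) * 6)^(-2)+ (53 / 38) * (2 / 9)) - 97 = -4617322061 / 6156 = -750052.32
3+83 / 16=131 / 16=8.19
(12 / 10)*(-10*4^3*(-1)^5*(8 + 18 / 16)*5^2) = 175200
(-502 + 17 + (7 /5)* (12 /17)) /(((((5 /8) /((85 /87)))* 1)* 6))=-164564 /1305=-126.10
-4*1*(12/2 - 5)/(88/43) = -1.95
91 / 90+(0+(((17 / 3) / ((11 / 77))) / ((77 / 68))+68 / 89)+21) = 5093239 / 88110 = 57.81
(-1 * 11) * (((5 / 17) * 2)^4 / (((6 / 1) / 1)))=-55000 / 250563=-0.22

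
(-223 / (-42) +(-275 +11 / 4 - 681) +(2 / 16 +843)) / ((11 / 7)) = -66.70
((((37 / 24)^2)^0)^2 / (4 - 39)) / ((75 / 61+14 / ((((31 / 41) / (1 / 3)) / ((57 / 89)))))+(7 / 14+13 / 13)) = -0.00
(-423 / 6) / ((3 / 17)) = -799 / 2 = -399.50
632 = 632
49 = 49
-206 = -206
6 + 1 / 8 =49 / 8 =6.12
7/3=2.33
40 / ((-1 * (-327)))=40 / 327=0.12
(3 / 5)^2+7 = 184 / 25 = 7.36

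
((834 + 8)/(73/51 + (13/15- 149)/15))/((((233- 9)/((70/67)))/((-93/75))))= 9984015/17312264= 0.58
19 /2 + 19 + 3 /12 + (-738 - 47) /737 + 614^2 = 1111465823 /2948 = 377023.68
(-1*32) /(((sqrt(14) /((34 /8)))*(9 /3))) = -68*sqrt(14) /21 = -12.12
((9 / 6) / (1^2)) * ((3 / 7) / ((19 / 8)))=36 / 133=0.27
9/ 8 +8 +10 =153/ 8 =19.12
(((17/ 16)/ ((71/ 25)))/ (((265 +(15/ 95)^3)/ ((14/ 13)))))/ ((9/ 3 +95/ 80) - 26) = -0.00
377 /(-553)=-377 /553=-0.68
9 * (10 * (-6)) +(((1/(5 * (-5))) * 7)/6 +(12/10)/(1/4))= -80287/150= -535.25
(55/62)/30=11/372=0.03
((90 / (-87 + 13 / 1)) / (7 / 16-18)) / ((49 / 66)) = 47520 / 509453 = 0.09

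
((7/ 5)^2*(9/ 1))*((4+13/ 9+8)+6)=343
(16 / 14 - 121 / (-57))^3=2212245127 / 63521199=34.83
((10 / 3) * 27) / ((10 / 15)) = 135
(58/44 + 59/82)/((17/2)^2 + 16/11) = 3676/132963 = 0.03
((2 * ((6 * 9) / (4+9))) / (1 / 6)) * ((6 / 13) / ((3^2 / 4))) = 1728 / 169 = 10.22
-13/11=-1.18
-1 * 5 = -5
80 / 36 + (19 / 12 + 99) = 3701 / 36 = 102.81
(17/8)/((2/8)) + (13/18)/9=695/81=8.58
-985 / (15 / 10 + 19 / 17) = -33490 / 89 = -376.29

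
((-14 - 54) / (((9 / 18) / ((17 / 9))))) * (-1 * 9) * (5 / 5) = 2312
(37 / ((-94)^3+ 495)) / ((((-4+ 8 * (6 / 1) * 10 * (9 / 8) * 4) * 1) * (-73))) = 37 / 130646047532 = 0.00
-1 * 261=-261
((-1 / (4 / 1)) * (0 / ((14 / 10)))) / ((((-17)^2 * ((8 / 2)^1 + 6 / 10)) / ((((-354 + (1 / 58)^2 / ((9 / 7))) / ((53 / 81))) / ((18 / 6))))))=0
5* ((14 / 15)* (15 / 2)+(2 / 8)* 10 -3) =65 / 2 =32.50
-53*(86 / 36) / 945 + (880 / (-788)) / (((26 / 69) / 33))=-4266331219 / 43562610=-97.94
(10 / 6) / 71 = 5 / 213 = 0.02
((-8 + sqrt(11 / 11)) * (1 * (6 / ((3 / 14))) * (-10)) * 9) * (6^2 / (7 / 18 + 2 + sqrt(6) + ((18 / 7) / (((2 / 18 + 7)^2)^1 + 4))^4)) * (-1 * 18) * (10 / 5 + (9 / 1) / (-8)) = 6348717682502324474424484617174908290800000 / 77902469633911967381615443504997759 - 2657597264988324363321487609064508000000000 * sqrt(6) / 77902469633911967381615443504997759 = -2067194.52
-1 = -1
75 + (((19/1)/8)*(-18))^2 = 30441/16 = 1902.56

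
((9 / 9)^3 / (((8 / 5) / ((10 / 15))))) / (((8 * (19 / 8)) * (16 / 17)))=0.02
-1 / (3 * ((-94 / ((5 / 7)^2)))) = 25 / 13818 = 0.00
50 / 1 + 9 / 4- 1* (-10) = 249 / 4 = 62.25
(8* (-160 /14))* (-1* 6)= 3840 /7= 548.57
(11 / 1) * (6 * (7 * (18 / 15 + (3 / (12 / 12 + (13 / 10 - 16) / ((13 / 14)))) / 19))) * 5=2747.41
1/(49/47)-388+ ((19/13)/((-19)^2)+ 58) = -3982332/12103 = -329.04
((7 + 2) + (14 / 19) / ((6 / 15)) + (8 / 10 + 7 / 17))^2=378964089 / 2608225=145.30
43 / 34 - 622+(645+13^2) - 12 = 6163 / 34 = 181.26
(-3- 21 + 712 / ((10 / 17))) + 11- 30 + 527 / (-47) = 271704 / 235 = 1156.19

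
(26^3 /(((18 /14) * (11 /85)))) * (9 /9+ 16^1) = 177781240 /99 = 1795770.10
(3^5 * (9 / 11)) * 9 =19683 / 11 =1789.36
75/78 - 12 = -287/26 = -11.04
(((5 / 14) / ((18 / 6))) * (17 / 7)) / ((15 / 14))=17 / 63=0.27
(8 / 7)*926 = 1058.29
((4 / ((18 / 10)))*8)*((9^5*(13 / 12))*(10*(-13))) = -147841200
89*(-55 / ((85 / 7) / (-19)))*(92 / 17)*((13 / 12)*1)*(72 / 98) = 66740388 / 2023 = 32990.80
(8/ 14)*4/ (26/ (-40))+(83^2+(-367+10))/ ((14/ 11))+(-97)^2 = 188991/ 13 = 14537.77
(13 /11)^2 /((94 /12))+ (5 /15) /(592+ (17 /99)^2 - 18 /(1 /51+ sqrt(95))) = 0.18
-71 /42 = -1.69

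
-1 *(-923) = 923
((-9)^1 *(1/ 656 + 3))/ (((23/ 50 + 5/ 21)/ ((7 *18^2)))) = -5275098675/ 60106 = -87763.26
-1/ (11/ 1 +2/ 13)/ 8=-13/ 1160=-0.01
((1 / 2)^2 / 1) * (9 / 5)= 9 / 20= 0.45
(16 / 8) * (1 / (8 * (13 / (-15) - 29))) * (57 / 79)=-855 / 141568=-0.01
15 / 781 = 0.02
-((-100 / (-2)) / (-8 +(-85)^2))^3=-125000 / 375898087313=-0.00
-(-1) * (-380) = -380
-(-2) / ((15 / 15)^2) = 2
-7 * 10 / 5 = -14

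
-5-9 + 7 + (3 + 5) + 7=8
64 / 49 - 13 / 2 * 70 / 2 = -22167 / 98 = -226.19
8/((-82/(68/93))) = -272/3813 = -0.07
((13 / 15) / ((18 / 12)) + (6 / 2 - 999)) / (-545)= 44794 / 24525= 1.83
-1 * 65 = -65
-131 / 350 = -0.37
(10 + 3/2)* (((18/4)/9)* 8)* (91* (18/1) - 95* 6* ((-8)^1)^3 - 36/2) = 13499160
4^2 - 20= -4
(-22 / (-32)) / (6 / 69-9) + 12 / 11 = 1.01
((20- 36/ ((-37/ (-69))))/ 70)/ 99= -872/ 128205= -0.01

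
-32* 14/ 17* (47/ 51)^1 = -24.29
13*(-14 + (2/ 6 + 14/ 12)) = -162.50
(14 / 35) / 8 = 1 / 20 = 0.05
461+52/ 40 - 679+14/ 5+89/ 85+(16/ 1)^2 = 1467/ 34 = 43.15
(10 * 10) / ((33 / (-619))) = -61900 / 33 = -1875.76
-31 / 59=-0.53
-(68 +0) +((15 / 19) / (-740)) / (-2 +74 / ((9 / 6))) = -27152681 / 399304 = -68.00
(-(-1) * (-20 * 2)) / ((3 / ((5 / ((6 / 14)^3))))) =-68600 / 81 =-846.91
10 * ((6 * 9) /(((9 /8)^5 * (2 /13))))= 4259840 /2187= 1947.80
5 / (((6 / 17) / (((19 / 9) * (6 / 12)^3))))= 1615 / 432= 3.74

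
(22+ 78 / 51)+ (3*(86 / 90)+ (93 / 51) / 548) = 3689053 / 139740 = 26.40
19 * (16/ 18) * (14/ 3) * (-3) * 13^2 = -359632/ 9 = -39959.11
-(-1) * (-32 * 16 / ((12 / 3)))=-128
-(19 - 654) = 635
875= 875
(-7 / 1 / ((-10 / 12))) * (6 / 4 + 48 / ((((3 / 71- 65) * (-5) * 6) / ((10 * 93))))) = 1181943 / 5765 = 205.02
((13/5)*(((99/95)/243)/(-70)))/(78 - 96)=143/16159500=0.00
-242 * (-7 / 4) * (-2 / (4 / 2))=-847 / 2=-423.50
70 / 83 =0.84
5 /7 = 0.71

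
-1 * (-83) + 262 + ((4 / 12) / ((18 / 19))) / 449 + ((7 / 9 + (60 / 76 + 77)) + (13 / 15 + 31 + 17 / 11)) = 11578538209 / 25337070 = 456.98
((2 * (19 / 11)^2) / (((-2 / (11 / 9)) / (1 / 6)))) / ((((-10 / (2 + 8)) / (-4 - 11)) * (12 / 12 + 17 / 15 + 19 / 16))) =-72200 / 26301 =-2.75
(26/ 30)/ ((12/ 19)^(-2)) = 624/ 1805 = 0.35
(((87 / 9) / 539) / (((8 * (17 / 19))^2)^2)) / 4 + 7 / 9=5163014963399 / 6638147518464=0.78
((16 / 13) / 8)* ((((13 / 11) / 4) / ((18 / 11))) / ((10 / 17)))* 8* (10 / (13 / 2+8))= 68 / 261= 0.26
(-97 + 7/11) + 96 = -4/11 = -0.36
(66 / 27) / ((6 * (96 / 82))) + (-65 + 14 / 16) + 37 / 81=-82063 / 1296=-63.32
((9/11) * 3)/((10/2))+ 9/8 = 711/440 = 1.62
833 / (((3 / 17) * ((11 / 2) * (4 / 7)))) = 99127 / 66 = 1501.92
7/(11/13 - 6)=-91/67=-1.36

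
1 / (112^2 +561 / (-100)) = 100 / 1253839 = 0.00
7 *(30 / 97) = 210 / 97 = 2.16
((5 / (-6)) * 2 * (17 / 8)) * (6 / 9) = -2.36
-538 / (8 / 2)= -269 / 2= -134.50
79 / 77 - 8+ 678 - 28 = 49513 / 77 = 643.03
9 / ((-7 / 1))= -9 / 7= -1.29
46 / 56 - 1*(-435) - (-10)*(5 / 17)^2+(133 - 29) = 4375235 / 8092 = 540.69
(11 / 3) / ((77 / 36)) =12 / 7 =1.71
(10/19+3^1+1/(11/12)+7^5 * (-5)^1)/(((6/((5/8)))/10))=-219529375/2508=-87531.65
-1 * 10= -10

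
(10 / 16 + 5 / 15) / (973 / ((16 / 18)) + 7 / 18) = 69 / 78841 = 0.00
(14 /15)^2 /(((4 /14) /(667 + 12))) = 465794 /225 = 2070.20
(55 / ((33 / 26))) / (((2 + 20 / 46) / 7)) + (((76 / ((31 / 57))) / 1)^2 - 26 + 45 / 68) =1923883051 / 98022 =19627.05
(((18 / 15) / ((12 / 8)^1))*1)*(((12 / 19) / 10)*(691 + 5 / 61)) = 1011744 / 28975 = 34.92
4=4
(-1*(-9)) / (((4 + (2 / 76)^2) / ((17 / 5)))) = 220932 / 28885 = 7.65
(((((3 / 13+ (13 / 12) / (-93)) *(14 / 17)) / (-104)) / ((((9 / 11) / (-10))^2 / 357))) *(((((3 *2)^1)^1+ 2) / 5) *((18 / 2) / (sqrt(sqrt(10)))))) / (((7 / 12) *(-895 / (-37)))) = -398506724 *10^(3 / 4) / 42200145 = -53.10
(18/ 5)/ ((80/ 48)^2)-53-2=-6713/ 125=-53.70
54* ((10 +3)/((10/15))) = 1053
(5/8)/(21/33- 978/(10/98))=-275/4216856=-0.00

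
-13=-13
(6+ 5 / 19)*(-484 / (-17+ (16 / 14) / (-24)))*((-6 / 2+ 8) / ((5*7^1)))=86394 / 3401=25.40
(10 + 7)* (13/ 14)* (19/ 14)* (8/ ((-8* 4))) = -4199/ 784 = -5.36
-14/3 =-4.67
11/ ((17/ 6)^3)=2376/ 4913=0.48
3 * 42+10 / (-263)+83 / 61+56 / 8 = 2154938 / 16043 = 134.32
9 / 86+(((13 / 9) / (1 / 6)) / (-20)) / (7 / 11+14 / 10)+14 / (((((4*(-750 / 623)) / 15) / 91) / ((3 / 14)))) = -614403473 / 722400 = -850.50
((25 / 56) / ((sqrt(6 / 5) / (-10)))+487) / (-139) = -487 / 139+125 * sqrt(30) / 23352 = -3.47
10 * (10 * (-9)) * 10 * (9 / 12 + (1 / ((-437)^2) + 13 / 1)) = -23632422750 / 190969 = -123750.05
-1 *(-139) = 139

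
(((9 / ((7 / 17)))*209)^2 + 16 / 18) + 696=20868626.05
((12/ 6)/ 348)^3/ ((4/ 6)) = 1/ 3512016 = 0.00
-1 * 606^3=-222545016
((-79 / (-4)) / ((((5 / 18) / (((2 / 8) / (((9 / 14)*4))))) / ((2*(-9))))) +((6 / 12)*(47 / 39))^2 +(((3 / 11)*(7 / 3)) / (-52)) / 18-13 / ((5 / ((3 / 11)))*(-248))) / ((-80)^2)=-857932631 / 44259072000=-0.02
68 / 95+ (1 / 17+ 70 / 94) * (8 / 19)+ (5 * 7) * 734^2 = 1431299676312 / 75905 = 18856461.05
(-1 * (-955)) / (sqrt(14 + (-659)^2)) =191 * sqrt(48255) / 28953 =1.45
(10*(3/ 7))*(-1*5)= -150/ 7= -21.43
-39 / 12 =-13 / 4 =-3.25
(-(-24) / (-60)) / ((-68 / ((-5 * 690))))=-345 / 17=-20.29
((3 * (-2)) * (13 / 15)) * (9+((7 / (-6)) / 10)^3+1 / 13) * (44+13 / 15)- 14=-17263823093 / 8100000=-2131.34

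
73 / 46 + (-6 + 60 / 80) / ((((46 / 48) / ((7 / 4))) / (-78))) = 34471 / 46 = 749.37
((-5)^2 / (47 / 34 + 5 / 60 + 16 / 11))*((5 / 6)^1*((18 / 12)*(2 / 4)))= 70125 / 13106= 5.35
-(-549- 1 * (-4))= 545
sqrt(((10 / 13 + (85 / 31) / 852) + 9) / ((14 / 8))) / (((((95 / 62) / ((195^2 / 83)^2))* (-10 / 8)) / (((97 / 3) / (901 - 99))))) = -191798100* sqrt(41146667133) / 3726597661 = -10439.97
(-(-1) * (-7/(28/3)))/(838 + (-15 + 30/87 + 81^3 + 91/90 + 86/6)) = -3915/2778499978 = -0.00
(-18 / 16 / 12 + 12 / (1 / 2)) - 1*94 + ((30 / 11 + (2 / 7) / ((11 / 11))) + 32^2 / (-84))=-79.27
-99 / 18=-11 / 2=-5.50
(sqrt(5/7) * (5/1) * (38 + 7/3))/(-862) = -605 * sqrt(35)/18102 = -0.20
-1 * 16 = -16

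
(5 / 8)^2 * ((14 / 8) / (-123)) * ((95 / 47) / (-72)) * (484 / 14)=287375 / 53277696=0.01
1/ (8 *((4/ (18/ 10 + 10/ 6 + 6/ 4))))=149/ 960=0.16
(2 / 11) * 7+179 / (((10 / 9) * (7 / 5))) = 17917 / 154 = 116.34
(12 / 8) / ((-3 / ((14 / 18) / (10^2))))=-7 / 1800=-0.00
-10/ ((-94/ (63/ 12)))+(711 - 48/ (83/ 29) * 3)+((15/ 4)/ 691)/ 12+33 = 29942439797/ 43129456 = 694.25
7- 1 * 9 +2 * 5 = 8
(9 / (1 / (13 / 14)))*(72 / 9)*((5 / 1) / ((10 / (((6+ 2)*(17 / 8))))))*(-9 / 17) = -2106 / 7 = -300.86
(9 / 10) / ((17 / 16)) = 72 / 85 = 0.85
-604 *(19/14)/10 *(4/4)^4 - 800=-30869/35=-881.97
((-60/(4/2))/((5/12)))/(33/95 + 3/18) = -41040/293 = -140.07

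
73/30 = 2.43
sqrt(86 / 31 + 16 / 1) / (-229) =-0.02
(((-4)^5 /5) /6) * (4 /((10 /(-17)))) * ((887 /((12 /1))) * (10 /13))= 7720448 /585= 13197.35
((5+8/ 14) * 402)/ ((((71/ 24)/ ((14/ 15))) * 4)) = 62712/ 355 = 176.65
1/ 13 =0.08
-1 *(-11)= 11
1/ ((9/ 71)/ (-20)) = -1420/ 9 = -157.78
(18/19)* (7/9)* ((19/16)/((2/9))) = 63/16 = 3.94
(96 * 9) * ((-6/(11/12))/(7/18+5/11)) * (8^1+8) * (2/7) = -30651.67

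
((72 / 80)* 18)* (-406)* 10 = -65772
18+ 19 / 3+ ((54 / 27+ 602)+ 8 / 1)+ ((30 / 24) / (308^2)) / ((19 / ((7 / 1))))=1966178383 / 3089856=636.33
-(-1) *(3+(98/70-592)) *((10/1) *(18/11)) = -105768/11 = -9615.27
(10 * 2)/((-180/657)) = -73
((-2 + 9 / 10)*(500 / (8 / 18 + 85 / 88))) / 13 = -435600 / 14521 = -30.00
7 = 7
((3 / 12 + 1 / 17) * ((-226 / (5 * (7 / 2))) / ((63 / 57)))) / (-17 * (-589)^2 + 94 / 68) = 4294 / 7018210185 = 0.00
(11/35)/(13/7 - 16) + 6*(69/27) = 15.31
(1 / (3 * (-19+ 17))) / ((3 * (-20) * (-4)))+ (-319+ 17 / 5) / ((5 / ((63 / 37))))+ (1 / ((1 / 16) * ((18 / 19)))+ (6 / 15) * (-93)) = -34042297 / 266400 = -127.79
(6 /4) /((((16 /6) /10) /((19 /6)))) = 17.81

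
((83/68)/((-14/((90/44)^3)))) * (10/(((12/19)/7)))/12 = -79835625/11585024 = -6.89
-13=-13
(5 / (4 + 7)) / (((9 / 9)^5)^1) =5 / 11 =0.45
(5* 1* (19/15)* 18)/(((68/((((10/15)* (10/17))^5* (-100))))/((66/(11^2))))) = -6080000000/7168857993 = -0.85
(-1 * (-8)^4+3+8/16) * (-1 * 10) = 40925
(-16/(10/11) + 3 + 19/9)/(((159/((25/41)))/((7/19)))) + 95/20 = 21101551/4458996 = 4.73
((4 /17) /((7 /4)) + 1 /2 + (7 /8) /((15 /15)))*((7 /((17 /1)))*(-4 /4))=-1437 /2312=-0.62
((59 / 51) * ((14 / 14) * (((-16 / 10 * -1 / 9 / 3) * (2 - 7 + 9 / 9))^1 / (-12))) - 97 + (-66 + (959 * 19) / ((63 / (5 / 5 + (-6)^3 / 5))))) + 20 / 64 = -817464913 / 66096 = -12367.84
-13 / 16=-0.81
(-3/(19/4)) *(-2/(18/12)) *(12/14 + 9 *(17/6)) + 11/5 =16223/665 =24.40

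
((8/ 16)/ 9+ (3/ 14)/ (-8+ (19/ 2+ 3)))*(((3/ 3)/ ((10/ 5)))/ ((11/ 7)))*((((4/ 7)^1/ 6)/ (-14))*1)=-13/ 58212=-0.00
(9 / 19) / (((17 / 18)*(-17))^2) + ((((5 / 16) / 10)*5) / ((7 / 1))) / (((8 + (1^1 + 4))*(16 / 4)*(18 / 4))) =160779551 / 83178897984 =0.00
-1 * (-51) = 51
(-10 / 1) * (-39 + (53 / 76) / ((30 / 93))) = 27997 / 76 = 368.38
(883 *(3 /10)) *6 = 7947 /5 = 1589.40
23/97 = 0.24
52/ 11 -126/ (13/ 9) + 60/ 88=-81.82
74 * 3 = 222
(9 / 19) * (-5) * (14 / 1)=-630 / 19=-33.16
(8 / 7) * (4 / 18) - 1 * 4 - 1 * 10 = -866 / 63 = -13.75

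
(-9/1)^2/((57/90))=2430/19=127.89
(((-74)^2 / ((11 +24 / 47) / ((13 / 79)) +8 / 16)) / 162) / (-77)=-3345836 / 536937093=-0.01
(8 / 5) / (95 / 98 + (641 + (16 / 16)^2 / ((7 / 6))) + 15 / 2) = 196 / 79665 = 0.00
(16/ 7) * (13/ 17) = 208/ 119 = 1.75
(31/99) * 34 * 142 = 149668/99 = 1511.80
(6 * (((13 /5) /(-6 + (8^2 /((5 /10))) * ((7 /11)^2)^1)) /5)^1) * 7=33033 /69325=0.48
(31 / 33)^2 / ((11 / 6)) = 1922 / 3993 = 0.48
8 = 8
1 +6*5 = 31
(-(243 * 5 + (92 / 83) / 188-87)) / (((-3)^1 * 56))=4400351 / 655368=6.71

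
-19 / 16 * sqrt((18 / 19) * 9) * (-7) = 63 * sqrt(38) / 16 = 24.27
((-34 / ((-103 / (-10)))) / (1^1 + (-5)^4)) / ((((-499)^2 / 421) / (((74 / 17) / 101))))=-311540 / 810781867139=-0.00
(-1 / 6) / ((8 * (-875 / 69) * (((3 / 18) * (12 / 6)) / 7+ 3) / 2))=69 / 64000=0.00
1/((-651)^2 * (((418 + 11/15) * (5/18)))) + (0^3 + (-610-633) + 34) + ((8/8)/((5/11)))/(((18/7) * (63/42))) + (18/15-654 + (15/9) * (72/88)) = -74261494183109/39928411215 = -1859.87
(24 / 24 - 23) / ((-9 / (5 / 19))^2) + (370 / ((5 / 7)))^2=7846061534 / 29241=268323.98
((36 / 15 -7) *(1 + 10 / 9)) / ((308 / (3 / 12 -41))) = 71231 / 55440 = 1.28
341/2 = 170.50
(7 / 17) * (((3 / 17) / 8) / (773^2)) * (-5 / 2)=-105 / 2762974096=-0.00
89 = 89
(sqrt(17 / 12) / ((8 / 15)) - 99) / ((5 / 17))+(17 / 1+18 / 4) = -3151 / 10+17 * sqrt(51) / 16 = -307.51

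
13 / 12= 1.08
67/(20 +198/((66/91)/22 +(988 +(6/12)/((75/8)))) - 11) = 451827163/62044551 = 7.28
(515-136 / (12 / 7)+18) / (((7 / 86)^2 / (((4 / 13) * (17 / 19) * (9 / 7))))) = 2053455024 / 84721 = 24237.85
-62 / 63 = -0.98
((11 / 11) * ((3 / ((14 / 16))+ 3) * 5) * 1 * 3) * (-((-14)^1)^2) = -18900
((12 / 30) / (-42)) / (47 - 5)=-1 / 4410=-0.00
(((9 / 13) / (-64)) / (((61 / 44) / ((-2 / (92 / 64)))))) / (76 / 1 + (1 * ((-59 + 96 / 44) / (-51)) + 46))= 111078 / 1259713013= 0.00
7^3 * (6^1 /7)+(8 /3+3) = 899 /3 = 299.67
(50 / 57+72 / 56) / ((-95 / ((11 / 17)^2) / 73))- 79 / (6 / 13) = -1255117221 / 7303030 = -171.86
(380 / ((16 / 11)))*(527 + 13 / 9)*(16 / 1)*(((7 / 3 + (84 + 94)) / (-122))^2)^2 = 106435671753881305 / 10093618089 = 10544848.32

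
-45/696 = -15/232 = -0.06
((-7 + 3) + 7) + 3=6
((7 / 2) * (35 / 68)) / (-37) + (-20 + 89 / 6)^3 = -9372577 / 67932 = -137.97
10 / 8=1.25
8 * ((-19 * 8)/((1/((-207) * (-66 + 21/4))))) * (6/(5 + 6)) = -91749024/11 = -8340820.36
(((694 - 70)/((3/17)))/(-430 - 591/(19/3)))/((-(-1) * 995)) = -67184/9893285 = -0.01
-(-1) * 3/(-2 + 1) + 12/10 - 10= -59/5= -11.80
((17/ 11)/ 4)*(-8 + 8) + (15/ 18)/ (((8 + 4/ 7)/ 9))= 7/ 8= 0.88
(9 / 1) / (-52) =-9 / 52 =-0.17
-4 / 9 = -0.44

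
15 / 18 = 0.83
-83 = -83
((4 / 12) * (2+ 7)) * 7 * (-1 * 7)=-147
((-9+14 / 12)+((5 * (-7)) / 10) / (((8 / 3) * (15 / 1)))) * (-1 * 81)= 51327 / 80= 641.59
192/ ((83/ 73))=14016/ 83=168.87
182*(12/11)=2184/11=198.55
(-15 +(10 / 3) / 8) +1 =-163 / 12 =-13.58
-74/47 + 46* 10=21546/47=458.43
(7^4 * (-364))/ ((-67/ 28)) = 24470992/ 67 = 365238.69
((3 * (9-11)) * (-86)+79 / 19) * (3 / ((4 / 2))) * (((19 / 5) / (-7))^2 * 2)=563331 / 1225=459.86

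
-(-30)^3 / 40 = 675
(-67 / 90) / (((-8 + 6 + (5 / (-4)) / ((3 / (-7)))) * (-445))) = 0.00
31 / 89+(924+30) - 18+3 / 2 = 166937 / 178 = 937.85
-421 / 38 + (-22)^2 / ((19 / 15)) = 14099 / 38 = 371.03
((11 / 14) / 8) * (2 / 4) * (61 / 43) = 671 / 9632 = 0.07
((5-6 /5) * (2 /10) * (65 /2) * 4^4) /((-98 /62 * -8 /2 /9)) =9000.88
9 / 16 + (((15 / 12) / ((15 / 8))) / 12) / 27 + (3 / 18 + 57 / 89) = 474643 / 346032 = 1.37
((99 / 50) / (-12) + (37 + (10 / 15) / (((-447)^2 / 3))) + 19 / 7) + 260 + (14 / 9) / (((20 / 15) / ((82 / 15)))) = 28525925227 / 93244200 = 305.93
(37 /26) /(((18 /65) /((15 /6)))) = 925 /72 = 12.85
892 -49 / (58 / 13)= 51099 / 58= 881.02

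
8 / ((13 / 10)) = 80 / 13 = 6.15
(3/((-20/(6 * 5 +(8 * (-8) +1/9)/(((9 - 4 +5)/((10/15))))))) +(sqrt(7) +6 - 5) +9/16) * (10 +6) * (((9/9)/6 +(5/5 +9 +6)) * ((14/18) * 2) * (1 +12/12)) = -449498/243 +21728 * sqrt(7)/27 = 279.36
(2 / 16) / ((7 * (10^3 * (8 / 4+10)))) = 1 / 672000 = 0.00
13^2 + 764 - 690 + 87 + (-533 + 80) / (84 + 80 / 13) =380871 / 1172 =324.98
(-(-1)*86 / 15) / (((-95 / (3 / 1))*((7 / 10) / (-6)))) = 1032 / 665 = 1.55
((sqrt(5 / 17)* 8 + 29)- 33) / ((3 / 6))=-8 + 16* sqrt(85) / 17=0.68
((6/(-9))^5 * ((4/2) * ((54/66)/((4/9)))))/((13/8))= -128/429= -0.30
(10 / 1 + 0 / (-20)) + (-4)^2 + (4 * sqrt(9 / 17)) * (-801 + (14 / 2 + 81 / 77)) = 26 - 732684 * sqrt(17) / 1309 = -2281.82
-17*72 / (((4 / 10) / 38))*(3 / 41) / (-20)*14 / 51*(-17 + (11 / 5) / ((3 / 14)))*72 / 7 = -1658016 / 205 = -8087.88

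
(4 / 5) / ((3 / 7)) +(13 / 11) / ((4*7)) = 8819 / 4620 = 1.91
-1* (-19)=19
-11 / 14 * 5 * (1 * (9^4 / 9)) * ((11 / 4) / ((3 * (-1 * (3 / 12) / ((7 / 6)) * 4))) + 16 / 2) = -2223045 / 112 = -19848.62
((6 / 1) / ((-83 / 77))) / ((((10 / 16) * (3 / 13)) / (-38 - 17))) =176176 / 83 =2122.60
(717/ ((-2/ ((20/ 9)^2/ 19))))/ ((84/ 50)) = -597500/ 10773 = -55.46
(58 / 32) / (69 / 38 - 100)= -551 / 29848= -0.02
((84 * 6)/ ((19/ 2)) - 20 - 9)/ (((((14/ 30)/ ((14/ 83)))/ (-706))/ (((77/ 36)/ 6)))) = -62108585/ 28386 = -2188.00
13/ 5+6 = 43/ 5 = 8.60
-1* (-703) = 703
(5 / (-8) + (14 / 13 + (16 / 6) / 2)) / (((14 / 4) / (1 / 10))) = 557 / 10920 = 0.05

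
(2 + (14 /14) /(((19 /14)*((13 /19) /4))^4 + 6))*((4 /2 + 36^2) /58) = 7546428630 /155639143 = 48.49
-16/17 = -0.94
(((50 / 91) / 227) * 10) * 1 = 500 / 20657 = 0.02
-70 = -70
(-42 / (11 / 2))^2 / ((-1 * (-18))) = 392 / 121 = 3.24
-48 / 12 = -4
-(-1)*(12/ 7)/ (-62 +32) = -2/ 35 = -0.06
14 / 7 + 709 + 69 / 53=37752 / 53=712.30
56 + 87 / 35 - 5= 1872 / 35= 53.49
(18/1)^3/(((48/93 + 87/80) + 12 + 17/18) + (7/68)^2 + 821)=6.98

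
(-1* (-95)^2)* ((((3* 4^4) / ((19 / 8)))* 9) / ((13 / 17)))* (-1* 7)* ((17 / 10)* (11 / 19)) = 3076254720 / 13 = 236634978.46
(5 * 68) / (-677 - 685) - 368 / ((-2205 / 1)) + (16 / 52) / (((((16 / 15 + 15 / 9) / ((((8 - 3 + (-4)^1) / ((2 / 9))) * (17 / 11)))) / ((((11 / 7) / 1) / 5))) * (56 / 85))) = 44320511 / 152448660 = 0.29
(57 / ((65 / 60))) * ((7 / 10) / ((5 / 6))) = 14364 / 325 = 44.20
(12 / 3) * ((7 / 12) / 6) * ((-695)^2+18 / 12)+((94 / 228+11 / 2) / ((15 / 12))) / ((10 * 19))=187843.66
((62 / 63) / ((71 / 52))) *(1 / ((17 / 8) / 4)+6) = 432016 / 76041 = 5.68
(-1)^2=1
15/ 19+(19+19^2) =7235/ 19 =380.79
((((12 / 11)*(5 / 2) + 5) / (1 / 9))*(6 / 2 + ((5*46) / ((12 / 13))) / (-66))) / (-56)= 26095 / 27104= 0.96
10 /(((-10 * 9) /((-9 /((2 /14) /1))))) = 7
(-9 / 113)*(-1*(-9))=-81 / 113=-0.72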